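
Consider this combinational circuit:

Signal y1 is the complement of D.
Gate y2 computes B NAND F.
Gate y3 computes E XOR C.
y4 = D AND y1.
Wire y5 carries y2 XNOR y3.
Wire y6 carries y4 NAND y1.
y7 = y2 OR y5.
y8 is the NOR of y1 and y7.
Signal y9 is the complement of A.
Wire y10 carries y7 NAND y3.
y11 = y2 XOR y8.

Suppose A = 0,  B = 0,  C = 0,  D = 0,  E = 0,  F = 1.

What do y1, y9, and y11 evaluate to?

y1 = 1, y9 = 1, y11 = 1

y1 = NOT D = NOT 0 = 1
y2 = B NAND F = 0 NAND 1 = 1
y3 = E XOR C = 0 XOR 0 = 0
y5 = y2 XNOR y3 = 1 XNOR 0 = 0
y7 = y2 OR y5 = 1 OR 0 = 1
y8 = y1 NOR y7 = 1 NOR 1 = 0
y9 = NOT A = NOT 0 = 1
y11 = y2 XOR y8 = 1 XOR 0 = 1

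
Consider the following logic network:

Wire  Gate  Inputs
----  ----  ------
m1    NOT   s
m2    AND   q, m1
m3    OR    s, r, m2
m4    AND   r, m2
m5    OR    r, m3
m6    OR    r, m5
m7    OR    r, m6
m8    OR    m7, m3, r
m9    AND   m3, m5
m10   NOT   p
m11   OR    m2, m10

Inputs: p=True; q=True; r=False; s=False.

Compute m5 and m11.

m5 = True  m11 = True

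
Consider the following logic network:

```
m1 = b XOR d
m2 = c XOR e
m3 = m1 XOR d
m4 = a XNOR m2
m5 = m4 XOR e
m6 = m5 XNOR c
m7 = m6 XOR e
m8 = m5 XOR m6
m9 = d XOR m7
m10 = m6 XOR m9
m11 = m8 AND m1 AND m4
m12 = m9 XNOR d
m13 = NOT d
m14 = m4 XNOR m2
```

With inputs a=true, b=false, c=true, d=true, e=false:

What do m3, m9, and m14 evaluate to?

m3 = false  m9 = false  m14 = true

m1 = b XOR d = false XOR true = true
m2 = c XOR e = true XOR false = true
m3 = m1 XOR d = true XOR true = false
m4 = a XNOR m2 = true XNOR true = true
m5 = m4 XOR e = true XOR false = true
m6 = m5 XNOR c = true XNOR true = true
m7 = m6 XOR e = true XOR false = true
m9 = d XOR m7 = true XOR true = false
m14 = m4 XNOR m2 = true XNOR true = true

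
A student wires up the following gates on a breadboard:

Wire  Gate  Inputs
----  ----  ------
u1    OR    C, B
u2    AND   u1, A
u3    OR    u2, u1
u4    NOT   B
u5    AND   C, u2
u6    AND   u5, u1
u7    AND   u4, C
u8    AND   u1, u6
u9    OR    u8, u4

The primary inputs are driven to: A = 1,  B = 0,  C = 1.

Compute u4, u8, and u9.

u1 = C OR B = 1 OR 0 = 1
u2 = u1 AND A = 1 AND 1 = 1
u4 = NOT B = NOT 0 = 1
u5 = C AND u2 = 1 AND 1 = 1
u6 = u5 AND u1 = 1 AND 1 = 1
u8 = u1 AND u6 = 1 AND 1 = 1
u9 = u8 OR u4 = 1 OR 1 = 1

u4 = 1  u8 = 1  u9 = 1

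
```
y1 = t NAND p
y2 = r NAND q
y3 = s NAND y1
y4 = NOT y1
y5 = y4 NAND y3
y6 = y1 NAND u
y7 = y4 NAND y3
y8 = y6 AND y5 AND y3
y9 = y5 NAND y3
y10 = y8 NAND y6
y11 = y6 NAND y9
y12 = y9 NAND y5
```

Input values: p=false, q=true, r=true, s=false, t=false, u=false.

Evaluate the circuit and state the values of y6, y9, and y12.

y1 = t NAND p = false NAND false = true
y3 = s NAND y1 = false NAND true = true
y4 = NOT y1 = NOT true = false
y5 = y4 NAND y3 = false NAND true = true
y6 = y1 NAND u = true NAND false = true
y9 = y5 NAND y3 = true NAND true = false
y12 = y9 NAND y5 = false NAND true = true

y6 = true, y9 = false, y12 = true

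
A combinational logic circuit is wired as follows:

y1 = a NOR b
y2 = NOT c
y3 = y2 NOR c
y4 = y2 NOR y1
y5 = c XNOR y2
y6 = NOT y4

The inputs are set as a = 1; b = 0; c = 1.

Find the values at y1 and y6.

y1 = 0; y6 = 0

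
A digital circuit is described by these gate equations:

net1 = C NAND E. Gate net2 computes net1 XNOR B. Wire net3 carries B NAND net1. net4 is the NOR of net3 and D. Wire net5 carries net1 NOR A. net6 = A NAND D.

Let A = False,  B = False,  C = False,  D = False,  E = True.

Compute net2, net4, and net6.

net1 = C NAND E = False NAND True = True
net2 = net1 XNOR B = True XNOR False = False
net3 = B NAND net1 = False NAND True = True
net4 = net3 NOR D = True NOR False = False
net6 = A NAND D = False NAND False = True

net2 = False, net4 = False, net6 = True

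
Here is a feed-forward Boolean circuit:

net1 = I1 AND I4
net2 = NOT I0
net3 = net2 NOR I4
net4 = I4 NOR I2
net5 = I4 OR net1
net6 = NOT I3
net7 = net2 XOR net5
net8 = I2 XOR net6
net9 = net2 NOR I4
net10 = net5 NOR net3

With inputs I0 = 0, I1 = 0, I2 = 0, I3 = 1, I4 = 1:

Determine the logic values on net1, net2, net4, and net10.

net1 = I1 AND I4 = 0 AND 1 = 0
net2 = NOT I0 = NOT 0 = 1
net3 = net2 NOR I4 = 1 NOR 1 = 0
net4 = I4 NOR I2 = 1 NOR 0 = 0
net5 = I4 OR net1 = 1 OR 0 = 1
net10 = net5 NOR net3 = 1 NOR 0 = 0

net1 = 0, net2 = 1, net4 = 0, net10 = 0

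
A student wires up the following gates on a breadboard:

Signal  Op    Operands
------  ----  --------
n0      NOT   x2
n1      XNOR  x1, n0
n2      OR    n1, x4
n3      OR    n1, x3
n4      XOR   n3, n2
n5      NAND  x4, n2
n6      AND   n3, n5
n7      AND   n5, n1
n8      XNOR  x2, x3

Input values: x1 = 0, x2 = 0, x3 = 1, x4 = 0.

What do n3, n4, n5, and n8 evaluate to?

n3 = 1, n4 = 1, n5 = 1, n8 = 0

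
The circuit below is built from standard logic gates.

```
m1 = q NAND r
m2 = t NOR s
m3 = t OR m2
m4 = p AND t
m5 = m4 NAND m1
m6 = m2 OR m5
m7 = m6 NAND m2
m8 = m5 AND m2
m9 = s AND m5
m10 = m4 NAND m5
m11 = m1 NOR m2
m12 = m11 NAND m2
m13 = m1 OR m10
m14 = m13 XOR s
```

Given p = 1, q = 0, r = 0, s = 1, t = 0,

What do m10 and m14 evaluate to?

m10 = 1, m14 = 0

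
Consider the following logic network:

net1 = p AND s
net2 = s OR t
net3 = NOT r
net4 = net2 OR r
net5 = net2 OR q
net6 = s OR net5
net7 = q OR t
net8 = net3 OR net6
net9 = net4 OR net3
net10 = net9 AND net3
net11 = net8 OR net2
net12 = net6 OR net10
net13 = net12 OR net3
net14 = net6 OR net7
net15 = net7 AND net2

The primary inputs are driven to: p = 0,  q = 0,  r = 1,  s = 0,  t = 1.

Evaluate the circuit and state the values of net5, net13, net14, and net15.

net5 = 1; net13 = 1; net14 = 1; net15 = 1

net2 = s OR t = 0 OR 1 = 1
net3 = NOT r = NOT 1 = 0
net4 = net2 OR r = 1 OR 1 = 1
net5 = net2 OR q = 1 OR 0 = 1
net6 = s OR net5 = 0 OR 1 = 1
net7 = q OR t = 0 OR 1 = 1
net9 = net4 OR net3 = 1 OR 0 = 1
net10 = net9 AND net3 = 1 AND 0 = 0
net12 = net6 OR net10 = 1 OR 0 = 1
net13 = net12 OR net3 = 1 OR 0 = 1
net14 = net6 OR net7 = 1 OR 1 = 1
net15 = net7 AND net2 = 1 AND 1 = 1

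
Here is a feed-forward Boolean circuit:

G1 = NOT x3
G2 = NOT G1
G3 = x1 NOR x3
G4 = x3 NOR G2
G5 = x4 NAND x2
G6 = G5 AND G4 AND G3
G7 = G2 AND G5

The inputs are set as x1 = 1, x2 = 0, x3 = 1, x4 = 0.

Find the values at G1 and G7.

G1 = NOT x3 = NOT 1 = 0
G2 = NOT G1 = NOT 0 = 1
G5 = x4 NAND x2 = 0 NAND 0 = 1
G7 = G2 AND G5 = 1 AND 1 = 1

G1 = 0  G7 = 1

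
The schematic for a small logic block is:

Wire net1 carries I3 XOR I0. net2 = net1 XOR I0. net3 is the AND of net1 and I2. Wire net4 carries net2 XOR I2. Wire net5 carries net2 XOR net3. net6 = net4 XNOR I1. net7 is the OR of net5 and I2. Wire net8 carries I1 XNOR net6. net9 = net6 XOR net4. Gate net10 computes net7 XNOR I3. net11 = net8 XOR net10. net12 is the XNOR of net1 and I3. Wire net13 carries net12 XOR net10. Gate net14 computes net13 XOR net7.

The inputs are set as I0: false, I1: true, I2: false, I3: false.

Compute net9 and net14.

net1 = I3 XOR I0 = false XOR false = false
net2 = net1 XOR I0 = false XOR false = false
net3 = net1 AND I2 = false AND false = false
net4 = net2 XOR I2 = false XOR false = false
net5 = net2 XOR net3 = false XOR false = false
net6 = net4 XNOR I1 = false XNOR true = false
net7 = net5 OR I2 = false OR false = false
net9 = net6 XOR net4 = false XOR false = false
net10 = net7 XNOR I3 = false XNOR false = true
net12 = net1 XNOR I3 = false XNOR false = true
net13 = net12 XOR net10 = true XOR true = false
net14 = net13 XOR net7 = false XOR false = false

net9 = false, net14 = false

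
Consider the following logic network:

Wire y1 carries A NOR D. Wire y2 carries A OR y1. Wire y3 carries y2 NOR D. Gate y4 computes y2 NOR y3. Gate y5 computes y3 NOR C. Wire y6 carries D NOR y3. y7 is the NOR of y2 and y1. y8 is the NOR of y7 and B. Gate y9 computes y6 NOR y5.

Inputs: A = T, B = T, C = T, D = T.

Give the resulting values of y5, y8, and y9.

y5 = F  y8 = F  y9 = T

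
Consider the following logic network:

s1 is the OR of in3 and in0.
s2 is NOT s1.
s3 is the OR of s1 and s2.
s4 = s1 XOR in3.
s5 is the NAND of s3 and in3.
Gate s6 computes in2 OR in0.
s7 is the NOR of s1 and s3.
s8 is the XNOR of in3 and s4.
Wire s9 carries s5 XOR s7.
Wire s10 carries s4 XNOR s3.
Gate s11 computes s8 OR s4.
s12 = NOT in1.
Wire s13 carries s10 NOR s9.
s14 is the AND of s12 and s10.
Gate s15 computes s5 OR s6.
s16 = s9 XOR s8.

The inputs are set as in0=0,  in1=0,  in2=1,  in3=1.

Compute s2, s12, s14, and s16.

s2 = 0, s12 = 1, s14 = 0, s16 = 0

s1 = in3 OR in0 = 1 OR 0 = 1
s2 = NOT s1 = NOT 1 = 0
s3 = s1 OR s2 = 1 OR 0 = 1
s4 = s1 XOR in3 = 1 XOR 1 = 0
s5 = s3 NAND in3 = 1 NAND 1 = 0
s7 = s1 NOR s3 = 1 NOR 1 = 0
s8 = in3 XNOR s4 = 1 XNOR 0 = 0
s9 = s5 XOR s7 = 0 XOR 0 = 0
s10 = s4 XNOR s3 = 0 XNOR 1 = 0
s12 = NOT in1 = NOT 0 = 1
s14 = s12 AND s10 = 1 AND 0 = 0
s16 = s9 XOR s8 = 0 XOR 0 = 0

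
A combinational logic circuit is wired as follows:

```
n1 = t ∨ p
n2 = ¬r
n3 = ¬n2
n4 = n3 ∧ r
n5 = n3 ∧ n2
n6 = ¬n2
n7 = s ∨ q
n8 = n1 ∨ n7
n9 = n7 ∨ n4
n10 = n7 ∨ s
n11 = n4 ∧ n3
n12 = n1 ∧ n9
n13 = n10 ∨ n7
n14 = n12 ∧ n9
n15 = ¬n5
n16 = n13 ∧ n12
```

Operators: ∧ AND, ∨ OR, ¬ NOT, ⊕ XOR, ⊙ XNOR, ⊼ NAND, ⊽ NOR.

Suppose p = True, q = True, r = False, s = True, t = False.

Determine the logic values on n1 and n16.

n1 = True, n16 = True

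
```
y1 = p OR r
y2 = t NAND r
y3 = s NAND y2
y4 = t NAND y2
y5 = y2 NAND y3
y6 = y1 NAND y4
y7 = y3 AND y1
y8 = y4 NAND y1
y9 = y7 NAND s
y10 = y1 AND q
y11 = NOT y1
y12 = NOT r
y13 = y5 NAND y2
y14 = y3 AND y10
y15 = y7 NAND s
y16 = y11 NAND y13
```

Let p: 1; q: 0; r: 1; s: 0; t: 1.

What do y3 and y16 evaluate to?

y1 = p OR r = 1 OR 1 = 1
y2 = t NAND r = 1 NAND 1 = 0
y3 = s NAND y2 = 0 NAND 0 = 1
y5 = y2 NAND y3 = 0 NAND 1 = 1
y11 = NOT y1 = NOT 1 = 0
y13 = y5 NAND y2 = 1 NAND 0 = 1
y16 = y11 NAND y13 = 0 NAND 1 = 1

y3 = 1; y16 = 1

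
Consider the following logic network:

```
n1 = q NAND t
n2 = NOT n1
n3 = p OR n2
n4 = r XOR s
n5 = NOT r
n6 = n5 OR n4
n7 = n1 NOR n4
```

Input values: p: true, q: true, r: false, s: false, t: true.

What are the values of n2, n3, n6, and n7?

n2 = true; n3 = true; n6 = true; n7 = true

n1 = q NAND t = true NAND true = false
n2 = NOT n1 = NOT false = true
n3 = p OR n2 = true OR true = true
n4 = r XOR s = false XOR false = false
n5 = NOT r = NOT false = true
n6 = n5 OR n4 = true OR false = true
n7 = n1 NOR n4 = false NOR false = true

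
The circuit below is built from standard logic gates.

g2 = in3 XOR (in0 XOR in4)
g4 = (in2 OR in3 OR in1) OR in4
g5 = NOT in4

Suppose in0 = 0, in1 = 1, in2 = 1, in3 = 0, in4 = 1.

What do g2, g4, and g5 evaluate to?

g2 = 0 XOR (0 XOR 1) = 1
g4 = (1 OR 0 OR 1) OR 1 = 1
g5 = NOT 1 = 0

g2 = 1; g4 = 1; g5 = 0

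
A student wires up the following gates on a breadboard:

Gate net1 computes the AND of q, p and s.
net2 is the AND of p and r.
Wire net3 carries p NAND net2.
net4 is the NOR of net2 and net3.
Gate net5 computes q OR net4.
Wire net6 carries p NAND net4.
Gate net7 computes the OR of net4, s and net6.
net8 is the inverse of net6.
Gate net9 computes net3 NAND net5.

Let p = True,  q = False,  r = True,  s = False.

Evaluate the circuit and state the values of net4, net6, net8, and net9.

net4 = False; net6 = True; net8 = False; net9 = True

net2 = p AND r = True AND True = True
net3 = p NAND net2 = True NAND True = False
net4 = net2 NOR net3 = True NOR False = False
net5 = q OR net4 = False OR False = False
net6 = p NAND net4 = True NAND False = True
net8 = NOT net6 = NOT True = False
net9 = net3 NAND net5 = False NAND False = True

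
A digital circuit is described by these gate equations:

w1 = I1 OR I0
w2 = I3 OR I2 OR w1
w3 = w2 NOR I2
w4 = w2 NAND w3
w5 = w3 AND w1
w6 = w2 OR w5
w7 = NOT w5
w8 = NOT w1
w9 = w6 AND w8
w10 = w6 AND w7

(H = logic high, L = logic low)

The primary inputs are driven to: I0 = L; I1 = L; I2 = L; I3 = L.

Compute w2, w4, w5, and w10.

w2 = L, w4 = H, w5 = L, w10 = L

w1 = I1 OR I0 = L OR L = L
w2 = I3 OR I2 OR w1 = L OR L OR L = L
w3 = w2 NOR I2 = L NOR L = H
w4 = w2 NAND w3 = L NAND H = H
w5 = w3 AND w1 = H AND L = L
w6 = w2 OR w5 = L OR L = L
w7 = NOT w5 = NOT L = H
w10 = w6 AND w7 = L AND H = L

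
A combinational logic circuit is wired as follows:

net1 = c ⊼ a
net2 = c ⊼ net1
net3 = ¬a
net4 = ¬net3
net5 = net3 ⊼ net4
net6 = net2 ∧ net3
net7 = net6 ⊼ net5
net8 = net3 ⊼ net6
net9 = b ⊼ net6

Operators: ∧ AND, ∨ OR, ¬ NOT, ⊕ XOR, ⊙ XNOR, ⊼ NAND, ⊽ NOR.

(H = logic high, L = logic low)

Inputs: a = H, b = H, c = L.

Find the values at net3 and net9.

net1 = c NAND a = L NAND H = H
net2 = c NAND net1 = L NAND H = H
net3 = NOT a = NOT H = L
net6 = net2 AND net3 = H AND L = L
net9 = b NAND net6 = H NAND L = H

net3 = L  net9 = H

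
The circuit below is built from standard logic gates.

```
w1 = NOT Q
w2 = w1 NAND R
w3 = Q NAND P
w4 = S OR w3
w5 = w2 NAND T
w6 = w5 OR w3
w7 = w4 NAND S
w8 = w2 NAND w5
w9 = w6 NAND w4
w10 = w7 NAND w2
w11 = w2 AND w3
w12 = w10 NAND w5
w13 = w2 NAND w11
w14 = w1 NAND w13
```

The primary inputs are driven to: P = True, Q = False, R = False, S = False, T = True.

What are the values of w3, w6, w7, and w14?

w1 = NOT Q = NOT False = True
w2 = w1 NAND R = True NAND False = True
w3 = Q NAND P = False NAND True = True
w4 = S OR w3 = False OR True = True
w5 = w2 NAND T = True NAND True = False
w6 = w5 OR w3 = False OR True = True
w7 = w4 NAND S = True NAND False = True
w11 = w2 AND w3 = True AND True = True
w13 = w2 NAND w11 = True NAND True = False
w14 = w1 NAND w13 = True NAND False = True

w3 = True, w6 = True, w7 = True, w14 = True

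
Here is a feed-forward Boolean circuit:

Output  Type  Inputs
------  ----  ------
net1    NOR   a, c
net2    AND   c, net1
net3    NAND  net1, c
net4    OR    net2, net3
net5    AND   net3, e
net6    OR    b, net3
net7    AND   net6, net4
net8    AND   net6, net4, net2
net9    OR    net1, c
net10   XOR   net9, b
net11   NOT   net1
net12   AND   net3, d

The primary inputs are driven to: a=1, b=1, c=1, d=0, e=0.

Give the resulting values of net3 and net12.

net3 = 1, net12 = 0

net1 = a NOR c = 1 NOR 1 = 0
net3 = net1 NAND c = 0 NAND 1 = 1
net12 = net3 AND d = 1 AND 0 = 0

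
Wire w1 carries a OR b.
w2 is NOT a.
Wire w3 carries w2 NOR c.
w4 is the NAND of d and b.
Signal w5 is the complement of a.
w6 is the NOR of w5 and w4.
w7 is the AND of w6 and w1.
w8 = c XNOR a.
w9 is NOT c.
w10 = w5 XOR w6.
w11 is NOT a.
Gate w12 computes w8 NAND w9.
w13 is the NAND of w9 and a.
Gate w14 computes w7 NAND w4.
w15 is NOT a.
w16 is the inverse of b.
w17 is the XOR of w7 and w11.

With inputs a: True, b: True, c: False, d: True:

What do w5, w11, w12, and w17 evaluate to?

w5 = False, w11 = False, w12 = True, w17 = True

w1 = a OR b = True OR True = True
w4 = d NAND b = True NAND True = False
w5 = NOT a = NOT True = False
w6 = w5 NOR w4 = False NOR False = True
w7 = w6 AND w1 = True AND True = True
w8 = c XNOR a = False XNOR True = False
w9 = NOT c = NOT False = True
w11 = NOT a = NOT True = False
w12 = w8 NAND w9 = False NAND True = True
w17 = w7 XOR w11 = True XOR False = True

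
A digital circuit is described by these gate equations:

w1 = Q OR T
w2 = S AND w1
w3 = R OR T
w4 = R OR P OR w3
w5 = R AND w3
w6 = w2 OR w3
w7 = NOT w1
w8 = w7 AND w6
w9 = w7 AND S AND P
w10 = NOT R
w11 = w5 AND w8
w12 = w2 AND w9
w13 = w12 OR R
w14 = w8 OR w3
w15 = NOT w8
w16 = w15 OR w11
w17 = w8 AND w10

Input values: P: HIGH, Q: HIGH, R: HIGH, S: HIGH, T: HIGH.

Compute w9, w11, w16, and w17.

w1 = Q OR T = HIGH OR HIGH = HIGH
w2 = S AND w1 = HIGH AND HIGH = HIGH
w3 = R OR T = HIGH OR HIGH = HIGH
w5 = R AND w3 = HIGH AND HIGH = HIGH
w6 = w2 OR w3 = HIGH OR HIGH = HIGH
w7 = NOT w1 = NOT HIGH = LOW
w8 = w7 AND w6 = LOW AND HIGH = LOW
w9 = w7 AND S AND P = LOW AND HIGH AND HIGH = LOW
w10 = NOT R = NOT HIGH = LOW
w11 = w5 AND w8 = HIGH AND LOW = LOW
w15 = NOT w8 = NOT LOW = HIGH
w16 = w15 OR w11 = HIGH OR LOW = HIGH
w17 = w8 AND w10 = LOW AND LOW = LOW

w9 = LOW, w11 = LOW, w16 = HIGH, w17 = LOW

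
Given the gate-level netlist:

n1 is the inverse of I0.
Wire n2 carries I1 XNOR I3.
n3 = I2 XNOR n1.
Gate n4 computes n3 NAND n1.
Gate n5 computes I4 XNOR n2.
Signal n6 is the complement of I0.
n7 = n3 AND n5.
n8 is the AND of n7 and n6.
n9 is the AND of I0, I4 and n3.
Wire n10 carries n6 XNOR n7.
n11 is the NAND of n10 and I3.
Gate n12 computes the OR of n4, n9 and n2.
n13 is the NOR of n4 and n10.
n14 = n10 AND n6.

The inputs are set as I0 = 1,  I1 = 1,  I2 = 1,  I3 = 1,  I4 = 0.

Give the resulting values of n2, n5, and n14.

n2 = 1  n5 = 0  n14 = 0

n1 = NOT I0 = NOT 1 = 0
n2 = I1 XNOR I3 = 1 XNOR 1 = 1
n3 = I2 XNOR n1 = 1 XNOR 0 = 0
n5 = I4 XNOR n2 = 0 XNOR 1 = 0
n6 = NOT I0 = NOT 1 = 0
n7 = n3 AND n5 = 0 AND 0 = 0
n10 = n6 XNOR n7 = 0 XNOR 0 = 1
n14 = n10 AND n6 = 1 AND 0 = 0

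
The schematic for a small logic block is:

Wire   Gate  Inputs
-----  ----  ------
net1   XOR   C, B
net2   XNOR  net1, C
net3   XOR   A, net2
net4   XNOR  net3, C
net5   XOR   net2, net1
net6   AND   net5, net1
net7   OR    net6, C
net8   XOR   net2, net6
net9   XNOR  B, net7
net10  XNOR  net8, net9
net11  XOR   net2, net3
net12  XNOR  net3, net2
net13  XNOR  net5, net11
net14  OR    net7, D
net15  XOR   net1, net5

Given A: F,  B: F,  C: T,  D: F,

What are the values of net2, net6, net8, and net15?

net2 = T, net6 = F, net8 = T, net15 = T

net1 = C XOR B = T XOR F = T
net2 = net1 XNOR C = T XNOR T = T
net5 = net2 XOR net1 = T XOR T = F
net6 = net5 AND net1 = F AND T = F
net8 = net2 XOR net6 = T XOR F = T
net15 = net1 XOR net5 = T XOR F = T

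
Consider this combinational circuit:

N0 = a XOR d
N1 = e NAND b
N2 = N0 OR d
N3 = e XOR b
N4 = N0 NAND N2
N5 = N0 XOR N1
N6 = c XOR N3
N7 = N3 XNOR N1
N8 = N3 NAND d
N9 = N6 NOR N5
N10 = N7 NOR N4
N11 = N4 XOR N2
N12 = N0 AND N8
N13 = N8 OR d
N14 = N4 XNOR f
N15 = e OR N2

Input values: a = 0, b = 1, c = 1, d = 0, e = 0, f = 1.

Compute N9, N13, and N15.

N9 = 0, N13 = 1, N15 = 0

N0 = a XOR d = 0 XOR 0 = 0
N1 = e NAND b = 0 NAND 1 = 1
N2 = N0 OR d = 0 OR 0 = 0
N3 = e XOR b = 0 XOR 1 = 1
N5 = N0 XOR N1 = 0 XOR 1 = 1
N6 = c XOR N3 = 1 XOR 1 = 0
N8 = N3 NAND d = 1 NAND 0 = 1
N9 = N6 NOR N5 = 0 NOR 1 = 0
N13 = N8 OR d = 1 OR 0 = 1
N15 = e OR N2 = 0 OR 0 = 0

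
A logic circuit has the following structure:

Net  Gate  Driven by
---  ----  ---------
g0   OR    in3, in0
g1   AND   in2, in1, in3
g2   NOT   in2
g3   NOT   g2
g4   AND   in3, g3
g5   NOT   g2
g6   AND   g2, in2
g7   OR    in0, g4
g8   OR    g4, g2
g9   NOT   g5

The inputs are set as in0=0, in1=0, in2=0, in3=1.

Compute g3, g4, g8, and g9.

g3 = 0; g4 = 0; g8 = 1; g9 = 1

g2 = NOT in2 = NOT 0 = 1
g3 = NOT g2 = NOT 1 = 0
g4 = in3 AND g3 = 1 AND 0 = 0
g5 = NOT g2 = NOT 1 = 0
g8 = g4 OR g2 = 0 OR 1 = 1
g9 = NOT g5 = NOT 0 = 1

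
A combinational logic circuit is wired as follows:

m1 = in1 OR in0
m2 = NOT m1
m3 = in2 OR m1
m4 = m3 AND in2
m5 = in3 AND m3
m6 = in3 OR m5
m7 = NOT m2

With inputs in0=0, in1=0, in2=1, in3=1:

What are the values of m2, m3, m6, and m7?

m1 = in1 OR in0 = 0 OR 0 = 0
m2 = NOT m1 = NOT 0 = 1
m3 = in2 OR m1 = 1 OR 0 = 1
m5 = in3 AND m3 = 1 AND 1 = 1
m6 = in3 OR m5 = 1 OR 1 = 1
m7 = NOT m2 = NOT 1 = 0

m2 = 1; m3 = 1; m6 = 1; m7 = 0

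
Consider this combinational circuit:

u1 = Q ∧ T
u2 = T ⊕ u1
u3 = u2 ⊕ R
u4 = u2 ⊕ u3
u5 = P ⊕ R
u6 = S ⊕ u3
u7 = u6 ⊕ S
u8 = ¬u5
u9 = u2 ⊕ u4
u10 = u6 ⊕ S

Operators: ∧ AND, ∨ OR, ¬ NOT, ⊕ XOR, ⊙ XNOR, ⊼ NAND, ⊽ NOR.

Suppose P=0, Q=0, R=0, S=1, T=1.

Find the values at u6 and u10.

u1 = Q AND T = 0 AND 1 = 0
u2 = T XOR u1 = 1 XOR 0 = 1
u3 = u2 XOR R = 1 XOR 0 = 1
u6 = S XOR u3 = 1 XOR 1 = 0
u10 = u6 XOR S = 0 XOR 1 = 1

u6 = 0; u10 = 1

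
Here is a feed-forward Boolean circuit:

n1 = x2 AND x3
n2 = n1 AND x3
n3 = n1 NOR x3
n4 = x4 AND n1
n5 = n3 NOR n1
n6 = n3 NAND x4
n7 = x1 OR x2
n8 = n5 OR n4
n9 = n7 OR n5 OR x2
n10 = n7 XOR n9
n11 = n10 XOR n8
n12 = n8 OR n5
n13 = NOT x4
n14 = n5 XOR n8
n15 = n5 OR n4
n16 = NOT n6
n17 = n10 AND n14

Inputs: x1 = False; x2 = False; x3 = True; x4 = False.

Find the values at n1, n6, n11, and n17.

n1 = x2 AND x3 = False AND True = False
n3 = n1 NOR x3 = False NOR True = False
n4 = x4 AND n1 = False AND False = False
n5 = n3 NOR n1 = False NOR False = True
n6 = n3 NAND x4 = False NAND False = True
n7 = x1 OR x2 = False OR False = False
n8 = n5 OR n4 = True OR False = True
n9 = n7 OR n5 OR x2 = False OR True OR False = True
n10 = n7 XOR n9 = False XOR True = True
n11 = n10 XOR n8 = True XOR True = False
n14 = n5 XOR n8 = True XOR True = False
n17 = n10 AND n14 = True AND False = False

n1 = False  n6 = True  n11 = False  n17 = False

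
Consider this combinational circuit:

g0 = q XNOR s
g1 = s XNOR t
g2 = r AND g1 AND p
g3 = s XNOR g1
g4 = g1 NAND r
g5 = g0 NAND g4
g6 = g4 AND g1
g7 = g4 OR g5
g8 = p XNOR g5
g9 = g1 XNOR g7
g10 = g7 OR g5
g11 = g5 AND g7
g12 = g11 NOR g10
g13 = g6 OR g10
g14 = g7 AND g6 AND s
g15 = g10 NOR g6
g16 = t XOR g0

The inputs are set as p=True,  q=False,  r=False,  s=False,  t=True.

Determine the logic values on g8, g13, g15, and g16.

g8 = False  g13 = True  g15 = False  g16 = False

g0 = q XNOR s = False XNOR False = True
g1 = s XNOR t = False XNOR True = False
g4 = g1 NAND r = False NAND False = True
g5 = g0 NAND g4 = True NAND True = False
g6 = g4 AND g1 = True AND False = False
g7 = g4 OR g5 = True OR False = True
g8 = p XNOR g5 = True XNOR False = False
g10 = g7 OR g5 = True OR False = True
g13 = g6 OR g10 = False OR True = True
g15 = g10 NOR g6 = True NOR False = False
g16 = t XOR g0 = True XOR True = False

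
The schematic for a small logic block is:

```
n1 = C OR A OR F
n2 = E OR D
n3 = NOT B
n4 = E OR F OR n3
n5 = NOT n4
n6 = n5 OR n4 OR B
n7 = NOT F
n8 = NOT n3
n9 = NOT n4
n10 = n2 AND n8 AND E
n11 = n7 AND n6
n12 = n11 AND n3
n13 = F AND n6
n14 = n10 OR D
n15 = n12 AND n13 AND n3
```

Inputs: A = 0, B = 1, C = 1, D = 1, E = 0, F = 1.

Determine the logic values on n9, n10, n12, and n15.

n2 = E OR D = 0 OR 1 = 1
n3 = NOT B = NOT 1 = 0
n4 = E OR F OR n3 = 0 OR 1 OR 0 = 1
n5 = NOT n4 = NOT 1 = 0
n6 = n5 OR n4 OR B = 0 OR 1 OR 1 = 1
n7 = NOT F = NOT 1 = 0
n8 = NOT n3 = NOT 0 = 1
n9 = NOT n4 = NOT 1 = 0
n10 = n2 AND n8 AND E = 1 AND 1 AND 0 = 0
n11 = n7 AND n6 = 0 AND 1 = 0
n12 = n11 AND n3 = 0 AND 0 = 0
n13 = F AND n6 = 1 AND 1 = 1
n15 = n12 AND n13 AND n3 = 0 AND 1 AND 0 = 0

n9 = 0, n10 = 0, n12 = 0, n15 = 0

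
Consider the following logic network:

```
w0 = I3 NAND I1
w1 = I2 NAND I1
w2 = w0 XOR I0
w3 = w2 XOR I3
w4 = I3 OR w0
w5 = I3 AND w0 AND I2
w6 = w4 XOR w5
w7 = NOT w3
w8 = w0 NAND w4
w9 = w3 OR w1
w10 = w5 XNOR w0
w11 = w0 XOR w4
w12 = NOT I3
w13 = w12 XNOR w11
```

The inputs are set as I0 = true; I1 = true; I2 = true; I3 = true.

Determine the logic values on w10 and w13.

w0 = I3 NAND I1 = true NAND true = false
w4 = I3 OR w0 = true OR false = true
w5 = I3 AND w0 AND I2 = true AND false AND true = false
w10 = w5 XNOR w0 = false XNOR false = true
w11 = w0 XOR w4 = false XOR true = true
w12 = NOT I3 = NOT true = false
w13 = w12 XNOR w11 = false XNOR true = false

w10 = true, w13 = false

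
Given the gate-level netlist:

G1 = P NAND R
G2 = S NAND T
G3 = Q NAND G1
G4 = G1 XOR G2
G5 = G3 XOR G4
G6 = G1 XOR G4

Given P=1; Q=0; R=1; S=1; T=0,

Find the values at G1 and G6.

G1 = P NAND R = 1 NAND 1 = 0
G2 = S NAND T = 1 NAND 0 = 1
G4 = G1 XOR G2 = 0 XOR 1 = 1
G6 = G1 XOR G4 = 0 XOR 1 = 1

G1 = 0; G6 = 1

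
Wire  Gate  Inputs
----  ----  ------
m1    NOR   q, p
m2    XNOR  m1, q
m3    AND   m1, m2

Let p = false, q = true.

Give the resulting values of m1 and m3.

m1 = false, m3 = false

m1 = q NOR p = true NOR false = false
m2 = m1 XNOR q = false XNOR true = false
m3 = m1 AND m2 = false AND false = false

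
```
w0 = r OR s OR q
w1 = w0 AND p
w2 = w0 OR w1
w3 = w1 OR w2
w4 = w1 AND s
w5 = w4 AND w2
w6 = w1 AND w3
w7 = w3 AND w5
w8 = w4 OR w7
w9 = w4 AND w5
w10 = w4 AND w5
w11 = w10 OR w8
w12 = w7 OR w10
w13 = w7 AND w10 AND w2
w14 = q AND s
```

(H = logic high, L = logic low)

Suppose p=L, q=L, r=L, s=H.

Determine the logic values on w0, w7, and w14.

w0 = H; w7 = L; w14 = L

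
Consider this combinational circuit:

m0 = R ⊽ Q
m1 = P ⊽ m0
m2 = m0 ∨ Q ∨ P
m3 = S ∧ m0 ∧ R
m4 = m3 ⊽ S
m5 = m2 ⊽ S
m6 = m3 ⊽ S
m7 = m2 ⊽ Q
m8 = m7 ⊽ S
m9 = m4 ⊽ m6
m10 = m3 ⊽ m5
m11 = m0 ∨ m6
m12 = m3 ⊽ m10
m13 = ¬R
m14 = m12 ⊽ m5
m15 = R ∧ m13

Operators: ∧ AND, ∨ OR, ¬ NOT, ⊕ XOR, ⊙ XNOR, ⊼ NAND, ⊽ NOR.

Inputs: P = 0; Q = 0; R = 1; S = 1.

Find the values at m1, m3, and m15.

m1 = 1; m3 = 0; m15 = 0

m0 = R NOR Q = 1 NOR 0 = 0
m1 = P NOR m0 = 0 NOR 0 = 1
m3 = S AND m0 AND R = 1 AND 0 AND 1 = 0
m13 = NOT R = NOT 1 = 0
m15 = R AND m13 = 1 AND 0 = 0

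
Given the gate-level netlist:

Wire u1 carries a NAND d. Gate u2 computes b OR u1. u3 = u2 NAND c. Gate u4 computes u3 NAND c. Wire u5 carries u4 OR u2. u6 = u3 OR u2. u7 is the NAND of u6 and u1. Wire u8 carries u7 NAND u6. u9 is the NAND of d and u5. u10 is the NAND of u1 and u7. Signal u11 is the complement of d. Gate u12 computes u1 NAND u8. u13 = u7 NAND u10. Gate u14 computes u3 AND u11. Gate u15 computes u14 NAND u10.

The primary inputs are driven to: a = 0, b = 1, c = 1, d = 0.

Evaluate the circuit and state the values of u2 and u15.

u1 = a NAND d = 0 NAND 0 = 1
u2 = b OR u1 = 1 OR 1 = 1
u3 = u2 NAND c = 1 NAND 1 = 0
u6 = u3 OR u2 = 0 OR 1 = 1
u7 = u6 NAND u1 = 1 NAND 1 = 0
u10 = u1 NAND u7 = 1 NAND 0 = 1
u11 = NOT d = NOT 0 = 1
u14 = u3 AND u11 = 0 AND 1 = 0
u15 = u14 NAND u10 = 0 NAND 1 = 1

u2 = 1, u15 = 1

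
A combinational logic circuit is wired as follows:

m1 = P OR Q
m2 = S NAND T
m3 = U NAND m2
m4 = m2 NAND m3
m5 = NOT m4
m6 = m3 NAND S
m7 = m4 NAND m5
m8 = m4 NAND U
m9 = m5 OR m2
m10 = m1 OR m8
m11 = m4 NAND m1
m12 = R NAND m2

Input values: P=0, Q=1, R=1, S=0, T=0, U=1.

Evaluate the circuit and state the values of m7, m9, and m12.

m7 = 1  m9 = 1  m12 = 0

m2 = S NAND T = 0 NAND 0 = 1
m3 = U NAND m2 = 1 NAND 1 = 0
m4 = m2 NAND m3 = 1 NAND 0 = 1
m5 = NOT m4 = NOT 1 = 0
m7 = m4 NAND m5 = 1 NAND 0 = 1
m9 = m5 OR m2 = 0 OR 1 = 1
m12 = R NAND m2 = 1 NAND 1 = 0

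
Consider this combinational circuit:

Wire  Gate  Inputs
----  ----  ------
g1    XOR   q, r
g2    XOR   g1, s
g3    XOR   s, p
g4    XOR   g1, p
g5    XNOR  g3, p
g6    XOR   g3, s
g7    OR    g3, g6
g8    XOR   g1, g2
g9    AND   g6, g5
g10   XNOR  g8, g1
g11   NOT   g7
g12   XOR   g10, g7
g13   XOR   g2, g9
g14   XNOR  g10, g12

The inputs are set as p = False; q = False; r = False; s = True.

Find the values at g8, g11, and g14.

g8 = True; g11 = False; g14 = False

g1 = q XOR r = False XOR False = False
g2 = g1 XOR s = False XOR True = True
g3 = s XOR p = True XOR False = True
g6 = g3 XOR s = True XOR True = False
g7 = g3 OR g6 = True OR False = True
g8 = g1 XOR g2 = False XOR True = True
g10 = g8 XNOR g1 = True XNOR False = False
g11 = NOT g7 = NOT True = False
g12 = g10 XOR g7 = False XOR True = True
g14 = g10 XNOR g12 = False XNOR True = False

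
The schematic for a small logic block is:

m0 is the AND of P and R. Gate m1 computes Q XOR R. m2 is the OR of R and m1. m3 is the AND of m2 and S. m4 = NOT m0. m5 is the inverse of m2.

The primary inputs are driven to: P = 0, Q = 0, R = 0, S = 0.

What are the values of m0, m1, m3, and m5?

m0 = 0  m1 = 0  m3 = 0  m5 = 1

m0 = P AND R = 0 AND 0 = 0
m1 = Q XOR R = 0 XOR 0 = 0
m2 = R OR m1 = 0 OR 0 = 0
m3 = m2 AND S = 0 AND 0 = 0
m5 = NOT m2 = NOT 0 = 1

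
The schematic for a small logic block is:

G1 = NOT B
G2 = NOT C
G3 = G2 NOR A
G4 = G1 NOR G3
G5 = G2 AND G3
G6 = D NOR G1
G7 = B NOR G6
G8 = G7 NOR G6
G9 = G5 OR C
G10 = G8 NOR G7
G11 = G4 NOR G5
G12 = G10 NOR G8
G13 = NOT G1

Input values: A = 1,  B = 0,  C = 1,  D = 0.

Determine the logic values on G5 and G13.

G1 = NOT B = NOT 0 = 1
G2 = NOT C = NOT 1 = 0
G3 = G2 NOR A = 0 NOR 1 = 0
G5 = G2 AND G3 = 0 AND 0 = 0
G13 = NOT G1 = NOT 1 = 0

G5 = 0  G13 = 0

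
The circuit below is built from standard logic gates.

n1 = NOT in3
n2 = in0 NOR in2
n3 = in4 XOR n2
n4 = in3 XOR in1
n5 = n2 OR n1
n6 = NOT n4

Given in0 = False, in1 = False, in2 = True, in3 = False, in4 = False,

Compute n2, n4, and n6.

n2 = False, n4 = False, n6 = True

n2 = in0 NOR in2 = False NOR True = False
n4 = in3 XOR in1 = False XOR False = False
n6 = NOT n4 = NOT False = True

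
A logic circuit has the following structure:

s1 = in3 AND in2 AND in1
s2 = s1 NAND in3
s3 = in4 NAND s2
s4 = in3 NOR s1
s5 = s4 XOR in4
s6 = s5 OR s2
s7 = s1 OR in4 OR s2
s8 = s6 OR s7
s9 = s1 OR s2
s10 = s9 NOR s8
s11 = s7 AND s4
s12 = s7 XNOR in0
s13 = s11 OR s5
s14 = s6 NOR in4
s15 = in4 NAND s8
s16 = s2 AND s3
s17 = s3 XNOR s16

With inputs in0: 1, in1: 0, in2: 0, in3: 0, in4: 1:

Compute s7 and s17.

s7 = 1, s17 = 1

s1 = in3 AND in2 AND in1 = 0 AND 0 AND 0 = 0
s2 = s1 NAND in3 = 0 NAND 0 = 1
s3 = in4 NAND s2 = 1 NAND 1 = 0
s7 = s1 OR in4 OR s2 = 0 OR 1 OR 1 = 1
s16 = s2 AND s3 = 1 AND 0 = 0
s17 = s3 XNOR s16 = 0 XNOR 0 = 1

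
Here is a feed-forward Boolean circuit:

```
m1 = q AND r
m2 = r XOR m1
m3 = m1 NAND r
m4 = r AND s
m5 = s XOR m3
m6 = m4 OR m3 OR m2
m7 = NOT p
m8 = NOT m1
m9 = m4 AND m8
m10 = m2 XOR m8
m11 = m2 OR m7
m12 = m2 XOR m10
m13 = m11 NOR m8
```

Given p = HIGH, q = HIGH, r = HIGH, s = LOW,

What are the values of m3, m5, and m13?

m3 = LOW, m5 = LOW, m13 = HIGH

m1 = q AND r = HIGH AND HIGH = HIGH
m2 = r XOR m1 = HIGH XOR HIGH = LOW
m3 = m1 NAND r = HIGH NAND HIGH = LOW
m5 = s XOR m3 = LOW XOR LOW = LOW
m7 = NOT p = NOT HIGH = LOW
m8 = NOT m1 = NOT HIGH = LOW
m11 = m2 OR m7 = LOW OR LOW = LOW
m13 = m11 NOR m8 = LOW NOR LOW = HIGH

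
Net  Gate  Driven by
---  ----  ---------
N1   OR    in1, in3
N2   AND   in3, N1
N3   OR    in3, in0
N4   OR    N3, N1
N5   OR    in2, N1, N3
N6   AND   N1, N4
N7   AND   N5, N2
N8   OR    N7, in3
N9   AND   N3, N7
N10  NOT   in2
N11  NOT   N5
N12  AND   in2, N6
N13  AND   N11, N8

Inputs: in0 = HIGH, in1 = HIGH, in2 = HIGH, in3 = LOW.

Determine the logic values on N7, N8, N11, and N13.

N7 = LOW; N8 = LOW; N11 = LOW; N13 = LOW

N1 = in1 OR in3 = HIGH OR LOW = HIGH
N2 = in3 AND N1 = LOW AND HIGH = LOW
N3 = in3 OR in0 = LOW OR HIGH = HIGH
N5 = in2 OR N1 OR N3 = HIGH OR HIGH OR HIGH = HIGH
N7 = N5 AND N2 = HIGH AND LOW = LOW
N8 = N7 OR in3 = LOW OR LOW = LOW
N11 = NOT N5 = NOT HIGH = LOW
N13 = N11 AND N8 = LOW AND LOW = LOW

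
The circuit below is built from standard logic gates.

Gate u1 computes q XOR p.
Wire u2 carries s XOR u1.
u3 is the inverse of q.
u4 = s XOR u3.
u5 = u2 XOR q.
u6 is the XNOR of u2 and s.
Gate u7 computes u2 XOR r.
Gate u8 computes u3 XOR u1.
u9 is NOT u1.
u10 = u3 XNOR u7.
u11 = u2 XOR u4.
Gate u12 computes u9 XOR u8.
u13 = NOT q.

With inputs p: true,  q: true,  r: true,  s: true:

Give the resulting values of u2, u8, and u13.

u1 = q XOR p = true XOR true = false
u2 = s XOR u1 = true XOR false = true
u3 = NOT q = NOT true = false
u8 = u3 XOR u1 = false XOR false = false
u13 = NOT q = NOT true = false

u2 = true, u8 = false, u13 = false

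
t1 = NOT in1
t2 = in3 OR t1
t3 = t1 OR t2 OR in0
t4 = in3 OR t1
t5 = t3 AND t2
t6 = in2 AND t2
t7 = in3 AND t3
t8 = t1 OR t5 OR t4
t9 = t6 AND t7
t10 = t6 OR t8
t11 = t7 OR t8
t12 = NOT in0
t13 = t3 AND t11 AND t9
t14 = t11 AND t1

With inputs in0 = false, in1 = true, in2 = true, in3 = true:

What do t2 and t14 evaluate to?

t1 = NOT in1 = NOT true = false
t2 = in3 OR t1 = true OR false = true
t3 = t1 OR t2 OR in0 = false OR true OR false = true
t4 = in3 OR t1 = true OR false = true
t5 = t3 AND t2 = true AND true = true
t7 = in3 AND t3 = true AND true = true
t8 = t1 OR t5 OR t4 = false OR true OR true = true
t11 = t7 OR t8 = true OR true = true
t14 = t11 AND t1 = true AND false = false

t2 = true  t14 = false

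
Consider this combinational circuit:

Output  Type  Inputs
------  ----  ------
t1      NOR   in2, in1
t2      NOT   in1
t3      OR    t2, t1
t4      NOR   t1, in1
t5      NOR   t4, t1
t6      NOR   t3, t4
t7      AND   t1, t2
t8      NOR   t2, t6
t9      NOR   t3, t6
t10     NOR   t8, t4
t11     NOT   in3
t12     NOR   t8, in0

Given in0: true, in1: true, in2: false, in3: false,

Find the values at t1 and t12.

t1 = in2 NOR in1 = false NOR true = false
t2 = NOT in1 = NOT true = false
t3 = t2 OR t1 = false OR false = false
t4 = t1 NOR in1 = false NOR true = false
t6 = t3 NOR t4 = false NOR false = true
t8 = t2 NOR t6 = false NOR true = false
t12 = t8 NOR in0 = false NOR true = false

t1 = false, t12 = false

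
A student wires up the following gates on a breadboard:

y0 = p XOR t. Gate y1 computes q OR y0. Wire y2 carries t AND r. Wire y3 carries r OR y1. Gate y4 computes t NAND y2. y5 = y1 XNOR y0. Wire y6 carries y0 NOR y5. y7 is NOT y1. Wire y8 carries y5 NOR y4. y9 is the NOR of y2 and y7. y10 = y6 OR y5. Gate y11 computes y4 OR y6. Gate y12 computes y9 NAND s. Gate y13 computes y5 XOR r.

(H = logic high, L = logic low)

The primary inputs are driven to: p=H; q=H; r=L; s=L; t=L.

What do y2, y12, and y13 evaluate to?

y2 = L, y12 = H, y13 = H

y0 = p XOR t = H XOR L = H
y1 = q OR y0 = H OR H = H
y2 = t AND r = L AND L = L
y5 = y1 XNOR y0 = H XNOR H = H
y7 = NOT y1 = NOT H = L
y9 = y2 NOR y7 = L NOR L = H
y12 = y9 NAND s = H NAND L = H
y13 = y5 XOR r = H XOR L = H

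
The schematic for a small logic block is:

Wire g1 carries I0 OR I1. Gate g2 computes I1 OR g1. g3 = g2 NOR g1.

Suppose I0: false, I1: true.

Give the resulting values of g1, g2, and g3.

g1 = true, g2 = true, g3 = false

g1 = I0 OR I1 = false OR true = true
g2 = I1 OR g1 = true OR true = true
g3 = g2 NOR g1 = true NOR true = false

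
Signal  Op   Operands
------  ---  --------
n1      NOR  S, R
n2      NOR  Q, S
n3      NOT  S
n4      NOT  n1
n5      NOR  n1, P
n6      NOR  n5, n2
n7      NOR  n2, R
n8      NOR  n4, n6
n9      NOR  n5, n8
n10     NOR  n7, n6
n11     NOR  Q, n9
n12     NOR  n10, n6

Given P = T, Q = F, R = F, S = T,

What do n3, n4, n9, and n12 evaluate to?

n1 = S NOR R = T NOR F = F
n2 = Q NOR S = F NOR T = F
n3 = NOT S = NOT T = F
n4 = NOT n1 = NOT F = T
n5 = n1 NOR P = F NOR T = F
n6 = n5 NOR n2 = F NOR F = T
n7 = n2 NOR R = F NOR F = T
n8 = n4 NOR n6 = T NOR T = F
n9 = n5 NOR n8 = F NOR F = T
n10 = n7 NOR n6 = T NOR T = F
n12 = n10 NOR n6 = F NOR T = F

n3 = F  n4 = T  n9 = T  n12 = F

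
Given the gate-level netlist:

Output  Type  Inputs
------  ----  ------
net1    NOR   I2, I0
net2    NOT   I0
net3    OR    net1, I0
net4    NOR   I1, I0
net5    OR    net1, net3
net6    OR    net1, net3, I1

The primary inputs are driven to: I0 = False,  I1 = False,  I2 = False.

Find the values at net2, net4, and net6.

net2 = True  net4 = True  net6 = True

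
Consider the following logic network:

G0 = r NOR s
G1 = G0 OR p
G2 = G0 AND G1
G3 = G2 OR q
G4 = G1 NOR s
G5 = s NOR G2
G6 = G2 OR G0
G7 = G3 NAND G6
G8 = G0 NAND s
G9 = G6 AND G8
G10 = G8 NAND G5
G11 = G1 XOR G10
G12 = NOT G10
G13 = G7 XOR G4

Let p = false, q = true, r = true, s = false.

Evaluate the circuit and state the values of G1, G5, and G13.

G1 = false  G5 = true  G13 = false

G0 = r NOR s = true NOR false = false
G1 = G0 OR p = false OR false = false
G2 = G0 AND G1 = false AND false = false
G3 = G2 OR q = false OR true = true
G4 = G1 NOR s = false NOR false = true
G5 = s NOR G2 = false NOR false = true
G6 = G2 OR G0 = false OR false = false
G7 = G3 NAND G6 = true NAND false = true
G13 = G7 XOR G4 = true XOR true = false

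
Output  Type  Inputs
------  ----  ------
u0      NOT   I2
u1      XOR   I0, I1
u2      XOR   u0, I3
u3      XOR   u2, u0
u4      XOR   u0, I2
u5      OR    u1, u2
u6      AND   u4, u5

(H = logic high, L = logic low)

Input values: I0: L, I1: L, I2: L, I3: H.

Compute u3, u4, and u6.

u0 = NOT I2 = NOT L = H
u1 = I0 XOR I1 = L XOR L = L
u2 = u0 XOR I3 = H XOR H = L
u3 = u2 XOR u0 = L XOR H = H
u4 = u0 XOR I2 = H XOR L = H
u5 = u1 OR u2 = L OR L = L
u6 = u4 AND u5 = H AND L = L

u3 = H; u4 = H; u6 = L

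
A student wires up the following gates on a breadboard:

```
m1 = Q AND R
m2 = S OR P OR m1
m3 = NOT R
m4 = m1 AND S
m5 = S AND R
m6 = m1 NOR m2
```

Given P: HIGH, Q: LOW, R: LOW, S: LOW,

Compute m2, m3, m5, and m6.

m2 = HIGH, m3 = HIGH, m5 = LOW, m6 = LOW

m1 = Q AND R = LOW AND LOW = LOW
m2 = S OR P OR m1 = LOW OR HIGH OR LOW = HIGH
m3 = NOT R = NOT LOW = HIGH
m5 = S AND R = LOW AND LOW = LOW
m6 = m1 NOR m2 = LOW NOR HIGH = LOW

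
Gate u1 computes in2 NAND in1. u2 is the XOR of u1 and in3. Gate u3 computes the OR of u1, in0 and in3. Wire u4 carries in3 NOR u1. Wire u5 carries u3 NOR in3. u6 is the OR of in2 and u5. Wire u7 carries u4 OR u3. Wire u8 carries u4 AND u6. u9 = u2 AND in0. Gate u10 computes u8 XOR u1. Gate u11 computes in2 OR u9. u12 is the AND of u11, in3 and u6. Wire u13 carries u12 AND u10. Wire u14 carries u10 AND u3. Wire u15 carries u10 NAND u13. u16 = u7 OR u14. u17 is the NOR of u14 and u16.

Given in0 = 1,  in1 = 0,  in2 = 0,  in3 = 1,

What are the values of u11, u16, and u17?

u11 = 0; u16 = 1; u17 = 0

u1 = in2 NAND in1 = 0 NAND 0 = 1
u2 = u1 XOR in3 = 1 XOR 1 = 0
u3 = u1 OR in0 OR in3 = 1 OR 1 OR 1 = 1
u4 = in3 NOR u1 = 1 NOR 1 = 0
u5 = u3 NOR in3 = 1 NOR 1 = 0
u6 = in2 OR u5 = 0 OR 0 = 0
u7 = u4 OR u3 = 0 OR 1 = 1
u8 = u4 AND u6 = 0 AND 0 = 0
u9 = u2 AND in0 = 0 AND 1 = 0
u10 = u8 XOR u1 = 0 XOR 1 = 1
u11 = in2 OR u9 = 0 OR 0 = 0
u14 = u10 AND u3 = 1 AND 1 = 1
u16 = u7 OR u14 = 1 OR 1 = 1
u17 = u14 NOR u16 = 1 NOR 1 = 0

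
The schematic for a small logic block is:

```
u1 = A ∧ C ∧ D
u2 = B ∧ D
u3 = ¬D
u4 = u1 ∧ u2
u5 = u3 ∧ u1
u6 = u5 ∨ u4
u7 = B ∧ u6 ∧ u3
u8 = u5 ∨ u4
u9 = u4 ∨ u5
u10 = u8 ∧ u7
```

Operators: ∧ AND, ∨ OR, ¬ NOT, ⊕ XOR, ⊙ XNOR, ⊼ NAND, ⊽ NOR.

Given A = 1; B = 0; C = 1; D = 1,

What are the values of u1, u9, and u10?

u1 = A AND C AND D = 1 AND 1 AND 1 = 1
u2 = B AND D = 0 AND 1 = 0
u3 = NOT D = NOT 1 = 0
u4 = u1 AND u2 = 1 AND 0 = 0
u5 = u3 AND u1 = 0 AND 1 = 0
u6 = u5 OR u4 = 0 OR 0 = 0
u7 = B AND u6 AND u3 = 0 AND 0 AND 0 = 0
u8 = u5 OR u4 = 0 OR 0 = 0
u9 = u4 OR u5 = 0 OR 0 = 0
u10 = u8 AND u7 = 0 AND 0 = 0

u1 = 1, u9 = 0, u10 = 0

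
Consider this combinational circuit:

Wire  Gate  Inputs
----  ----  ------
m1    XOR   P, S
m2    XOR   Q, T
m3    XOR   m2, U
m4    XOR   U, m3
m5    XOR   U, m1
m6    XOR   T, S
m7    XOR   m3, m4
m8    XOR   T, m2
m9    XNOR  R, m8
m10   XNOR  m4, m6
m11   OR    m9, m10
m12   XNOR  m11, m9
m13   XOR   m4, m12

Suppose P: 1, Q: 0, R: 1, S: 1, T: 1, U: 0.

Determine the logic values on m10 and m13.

m2 = Q XOR T = 0 XOR 1 = 1
m3 = m2 XOR U = 1 XOR 0 = 1
m4 = U XOR m3 = 0 XOR 1 = 1
m6 = T XOR S = 1 XOR 1 = 0
m8 = T XOR m2 = 1 XOR 1 = 0
m9 = R XNOR m8 = 1 XNOR 0 = 0
m10 = m4 XNOR m6 = 1 XNOR 0 = 0
m11 = m9 OR m10 = 0 OR 0 = 0
m12 = m11 XNOR m9 = 0 XNOR 0 = 1
m13 = m4 XOR m12 = 1 XOR 1 = 0

m10 = 0, m13 = 0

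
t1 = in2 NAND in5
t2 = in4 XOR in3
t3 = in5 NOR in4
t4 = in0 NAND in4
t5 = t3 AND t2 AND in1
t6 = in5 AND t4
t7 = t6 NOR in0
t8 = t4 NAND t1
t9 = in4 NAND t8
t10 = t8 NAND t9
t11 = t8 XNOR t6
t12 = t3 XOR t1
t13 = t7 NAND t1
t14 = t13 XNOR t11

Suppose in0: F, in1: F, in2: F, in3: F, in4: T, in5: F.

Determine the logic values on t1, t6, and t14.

t1 = in2 NAND in5 = F NAND F = T
t4 = in0 NAND in4 = F NAND T = T
t6 = in5 AND t4 = F AND T = F
t7 = t6 NOR in0 = F NOR F = T
t8 = t4 NAND t1 = T NAND T = F
t11 = t8 XNOR t6 = F XNOR F = T
t13 = t7 NAND t1 = T NAND T = F
t14 = t13 XNOR t11 = F XNOR T = F

t1 = T, t6 = F, t14 = F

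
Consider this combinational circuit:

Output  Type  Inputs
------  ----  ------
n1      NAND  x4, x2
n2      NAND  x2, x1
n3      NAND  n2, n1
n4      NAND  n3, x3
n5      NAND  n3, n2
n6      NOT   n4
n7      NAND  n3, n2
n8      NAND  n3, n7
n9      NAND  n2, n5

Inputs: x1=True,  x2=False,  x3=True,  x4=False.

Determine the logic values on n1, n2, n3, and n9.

n1 = x4 NAND x2 = False NAND False = True
n2 = x2 NAND x1 = False NAND True = True
n3 = n2 NAND n1 = True NAND True = False
n5 = n3 NAND n2 = False NAND True = True
n9 = n2 NAND n5 = True NAND True = False

n1 = True  n2 = True  n3 = False  n9 = False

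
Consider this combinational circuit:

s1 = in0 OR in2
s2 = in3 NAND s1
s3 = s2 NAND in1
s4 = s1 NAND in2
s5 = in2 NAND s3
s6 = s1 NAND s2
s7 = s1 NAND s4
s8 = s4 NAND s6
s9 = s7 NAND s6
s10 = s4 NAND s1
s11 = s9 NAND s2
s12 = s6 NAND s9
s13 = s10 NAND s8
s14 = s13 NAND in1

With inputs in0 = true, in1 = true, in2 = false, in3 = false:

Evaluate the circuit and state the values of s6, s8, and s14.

s1 = in0 OR in2 = true OR false = true
s2 = in3 NAND s1 = false NAND true = true
s4 = s1 NAND in2 = true NAND false = true
s6 = s1 NAND s2 = true NAND true = false
s8 = s4 NAND s6 = true NAND false = true
s10 = s4 NAND s1 = true NAND true = false
s13 = s10 NAND s8 = false NAND true = true
s14 = s13 NAND in1 = true NAND true = false

s6 = false, s8 = true, s14 = false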